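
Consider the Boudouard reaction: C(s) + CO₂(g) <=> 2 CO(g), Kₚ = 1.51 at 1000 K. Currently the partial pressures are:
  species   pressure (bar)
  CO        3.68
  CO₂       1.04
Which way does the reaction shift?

(C is a pure solid — omitted from Qₚ.)
Qₚ = P(CO)² / P(CO₂) = (3.68)² / (1.04) = 13.0
Qₚ = 13.0 > Kₚ = 1.51, so the reverse reaction proceeds.

toward reactants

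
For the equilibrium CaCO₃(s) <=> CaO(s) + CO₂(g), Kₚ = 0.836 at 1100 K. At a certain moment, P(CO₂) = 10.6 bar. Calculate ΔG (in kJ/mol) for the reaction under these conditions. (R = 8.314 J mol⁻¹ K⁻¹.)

ΔG = 23.2 kJ/mol

(CaCO₃, CaO are pure solids — omitted from Qₚ.)
Qₚ = P(CO₂) = 10.6
ΔG = RT ln(Qₚ/Kₚ) = (8.314 J mol⁻¹ K⁻¹)(1100 K) × ln(10.6/0.836)
   = (9.145 kJ/mol)(2.540) = 23.2 kJ/mol
ΔG > 0, so the forward reaction is non-spontaneous (proceeds in reverse).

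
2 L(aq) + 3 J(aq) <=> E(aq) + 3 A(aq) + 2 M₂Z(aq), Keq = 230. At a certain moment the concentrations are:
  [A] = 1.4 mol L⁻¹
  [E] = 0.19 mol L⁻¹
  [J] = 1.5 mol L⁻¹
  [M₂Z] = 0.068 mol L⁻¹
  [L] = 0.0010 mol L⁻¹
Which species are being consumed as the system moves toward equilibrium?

Q = [E]·[A]³·[M₂Z]² / ([L]²·[J]³) = (0.19)·(1.4)³·(0.068)² / ((0.0010)²·(1.5)³) = 710
Q = 710 > Keq = 230: net reverse reaction.

E, A, M₂Z (products)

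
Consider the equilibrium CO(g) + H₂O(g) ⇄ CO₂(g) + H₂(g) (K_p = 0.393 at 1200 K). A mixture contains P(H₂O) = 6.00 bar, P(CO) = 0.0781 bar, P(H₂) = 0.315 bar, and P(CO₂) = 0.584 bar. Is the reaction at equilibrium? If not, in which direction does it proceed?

Q_p = P(CO₂)·P(H₂) / (P(CO)·P(H₂O)) = (0.584)·(0.315) / ((0.0781)·(6.00)) = 0.393
Q_p = 0.393 = K_p, so the system is already at equilibrium.

neither direction; the system is at equilibrium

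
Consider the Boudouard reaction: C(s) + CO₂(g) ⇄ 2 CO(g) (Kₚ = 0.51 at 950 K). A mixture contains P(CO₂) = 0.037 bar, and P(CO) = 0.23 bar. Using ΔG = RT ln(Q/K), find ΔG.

ΔG = 8.14 kJ/mol

(C is a pure solid — omitted from Qₚ.)
Qₚ = P(CO)² / P(CO₂) = (0.23)² / (0.037) = 1.43
ΔG = RT ln(Qₚ/Kₚ) = (8.314 J mol⁻¹ K⁻¹)(950 K) × ln(1.43/0.51)
   = (7.898 kJ/mol)(1.031) = 8.14 kJ/mol
ΔG > 0, so the forward reaction is non-spontaneous (proceeds in reverse).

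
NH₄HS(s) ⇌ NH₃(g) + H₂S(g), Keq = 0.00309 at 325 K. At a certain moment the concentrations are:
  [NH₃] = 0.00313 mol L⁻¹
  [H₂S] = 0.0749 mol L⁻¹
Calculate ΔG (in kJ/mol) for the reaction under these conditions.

ΔG = -6.97 kJ/mol

(NH₄HS is a pure solid — omitted from Q.)
Q = [NH₃]·[H₂S] = (0.00313)·(0.0749) = 2.34×10⁻⁴
ΔG = RT ln(Q/Keq) = (8.314 J mol⁻¹ K⁻¹)(325 K) × ln(2.34×10⁻⁴/0.00309)
   = (2.702 kJ/mol)(-2.581) = -6.97 kJ/mol
ΔG < 0, so the forward reaction is spontaneous (proceeds forward).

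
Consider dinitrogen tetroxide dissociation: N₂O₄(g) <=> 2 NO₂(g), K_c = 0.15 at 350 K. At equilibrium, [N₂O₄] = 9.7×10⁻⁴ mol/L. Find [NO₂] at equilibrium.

At equilibrium, K_c = [NO₂]² / [N₂O₄] = 0.15.
([NO₂])² / (9.7×10⁻⁴) = 0.15
[NO₂]² = 1.46×10⁻⁴ ⇒ [NO₂] = 0.012 mol/L

[NO₂] = 0.012 mol/L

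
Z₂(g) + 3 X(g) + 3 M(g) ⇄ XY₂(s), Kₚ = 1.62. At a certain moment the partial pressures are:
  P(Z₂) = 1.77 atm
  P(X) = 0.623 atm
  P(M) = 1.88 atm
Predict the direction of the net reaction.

(XY₂ is a pure solid — omitted from Qₚ.)
Qₚ = 1 / (P(Z₂)·P(X)³·P(M)³) = 1 / ((1.77)·(0.623)³·(1.88)³) = 0.352
Qₚ = 0.352 < Kₚ = 1.62, so the forward reaction proceeds.

toward products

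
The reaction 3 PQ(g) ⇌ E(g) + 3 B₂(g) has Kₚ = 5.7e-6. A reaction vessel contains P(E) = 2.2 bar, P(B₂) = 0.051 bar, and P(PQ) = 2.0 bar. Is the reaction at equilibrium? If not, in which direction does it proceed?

in the reverse direction

Qₚ = P(E)·P(B₂)³ / P(PQ)³ = (2.2)·(0.051)³ / (2.0)³ = 3.6e-5
Qₚ = 3.6e-5 > Kₚ = 5.7e-6, so the reverse reaction proceeds.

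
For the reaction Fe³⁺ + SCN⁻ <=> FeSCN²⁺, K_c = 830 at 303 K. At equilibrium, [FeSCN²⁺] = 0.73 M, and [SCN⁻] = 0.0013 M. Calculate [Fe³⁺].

At equilibrium, K_c = [FeSCN²⁺] / ([Fe³⁺]·[SCN⁻]) = 830.
(0.73) / (([Fe³⁺])·(0.0013)) = 830
[Fe³⁺] = 0.677 = 0.68 M

[Fe³⁺] = 0.68 M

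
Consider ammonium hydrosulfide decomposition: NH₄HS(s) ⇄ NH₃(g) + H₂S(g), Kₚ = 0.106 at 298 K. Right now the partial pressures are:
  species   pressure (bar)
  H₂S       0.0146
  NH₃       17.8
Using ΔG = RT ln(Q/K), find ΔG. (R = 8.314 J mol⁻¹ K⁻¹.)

ΔG = 2.22 kJ/mol

(NH₄HS is a pure solid — omitted from Qₚ.)
Qₚ = P(NH₃)·P(H₂S) = (17.8)·(0.0146) = 0.260
ΔG = RT ln(Qₚ/Kₚ) = (8.314 J mol⁻¹ K⁻¹)(298 K) × ln(0.260/0.106)
   = (2.478 kJ/mol)(0.8972) = 2.22 kJ/mol
ΔG > 0, so the forward reaction is non-spontaneous (proceeds in reverse).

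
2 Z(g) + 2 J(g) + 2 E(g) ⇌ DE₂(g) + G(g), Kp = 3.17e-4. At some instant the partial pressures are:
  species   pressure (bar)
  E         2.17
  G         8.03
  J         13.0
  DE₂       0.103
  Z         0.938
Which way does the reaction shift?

in the reverse direction

Qp = P(DE₂)·P(G) / (P(Z)²·P(J)²·P(E)²) = (0.103)·(8.03) / ((0.938)²·(13.0)²·(2.17)²) = 0.00118
Qp = 0.00118 > Kp = 3.17e-4, so the reverse reaction proceeds.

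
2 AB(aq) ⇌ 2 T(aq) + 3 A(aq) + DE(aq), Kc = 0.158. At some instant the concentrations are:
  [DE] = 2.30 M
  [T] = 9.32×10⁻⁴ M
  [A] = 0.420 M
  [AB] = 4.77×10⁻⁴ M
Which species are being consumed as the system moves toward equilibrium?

T, A, DE (products)

Qc = [T]²·[A]³·[DE] / [AB]² = (9.32×10⁻⁴)²·(0.420)³·(2.30) / (4.77×10⁻⁴)² = 0.651
Qc = 0.651 > Kc = 0.158: net reverse reaction.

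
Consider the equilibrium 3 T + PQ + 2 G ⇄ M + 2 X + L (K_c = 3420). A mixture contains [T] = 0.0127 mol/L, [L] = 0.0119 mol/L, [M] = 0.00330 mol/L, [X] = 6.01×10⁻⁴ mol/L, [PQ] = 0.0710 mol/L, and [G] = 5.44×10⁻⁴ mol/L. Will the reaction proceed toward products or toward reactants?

Q_c = [M]·[X]²·[L] / ([T]³·[PQ]·[G]²) = (0.00330)·(6.01×10⁻⁴)²·(0.0119) / ((0.0127)³·(0.0710)·(5.44×10⁻⁴)²) = 330
Q_c = 330 < K_c = 3420, so the forward reaction proceeds.

forward (toward products)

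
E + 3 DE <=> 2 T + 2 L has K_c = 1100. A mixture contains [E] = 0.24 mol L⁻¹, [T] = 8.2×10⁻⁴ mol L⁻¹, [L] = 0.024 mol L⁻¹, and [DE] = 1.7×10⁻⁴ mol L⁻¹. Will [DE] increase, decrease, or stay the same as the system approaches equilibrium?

Q_c = [T]²·[L]² / ([E]·[DE]³) = (8.2×10⁻⁴)²·(0.024)² / ((0.24)·(1.7×10⁻⁴)³) = 330
Q_c = 330 < K_c = 1100: net forward reaction.
DE is a reactant, so it decreases.

decrease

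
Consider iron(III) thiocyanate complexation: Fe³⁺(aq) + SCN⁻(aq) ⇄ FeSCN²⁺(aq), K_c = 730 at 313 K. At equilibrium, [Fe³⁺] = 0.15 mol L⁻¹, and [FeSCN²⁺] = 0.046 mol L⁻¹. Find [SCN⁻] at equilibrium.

At equilibrium, K_c = [FeSCN²⁺] / ([Fe³⁺]·[SCN⁻]) = 730.
(0.046) / ((0.15)·([SCN⁻])) = 730
[SCN⁻] = 4.20×10⁻⁴ = 4.2×10⁻⁴ mol L⁻¹

[SCN⁻] = 4.2×10⁻⁴ mol L⁻¹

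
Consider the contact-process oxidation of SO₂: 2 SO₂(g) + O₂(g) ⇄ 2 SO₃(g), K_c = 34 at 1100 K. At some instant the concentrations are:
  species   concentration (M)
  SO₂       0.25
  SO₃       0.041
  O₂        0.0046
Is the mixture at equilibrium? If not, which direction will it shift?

Q_c = [SO₃]² / ([SO₂]²·[O₂]) = (0.041)² / ((0.25)²·(0.0046)) = 5.8
Q_c = 5.8 < K_c = 34: net forward reaction.

no; Q < K, reaction proceeds forward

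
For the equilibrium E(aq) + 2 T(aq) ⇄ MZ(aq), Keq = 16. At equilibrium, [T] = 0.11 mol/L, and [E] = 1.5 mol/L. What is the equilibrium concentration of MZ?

At equilibrium, Keq = [MZ] / ([E]·[T]²) = 16.
([MZ]) / ((1.5)·(0.11)²) = 16
[MZ] = 0.290 = 0.29 mol/L

[MZ] = 0.29 mol/L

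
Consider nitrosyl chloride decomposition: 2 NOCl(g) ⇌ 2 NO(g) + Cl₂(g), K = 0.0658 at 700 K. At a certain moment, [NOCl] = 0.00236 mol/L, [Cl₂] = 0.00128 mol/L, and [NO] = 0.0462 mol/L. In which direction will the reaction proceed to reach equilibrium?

Q = [NO]²·[Cl₂] / [NOCl]² = (0.0462)²·(0.00128) / (0.00236)² = 0.491
Q = 0.491 > K = 0.0658, so the reverse reaction proceeds.

toward reactants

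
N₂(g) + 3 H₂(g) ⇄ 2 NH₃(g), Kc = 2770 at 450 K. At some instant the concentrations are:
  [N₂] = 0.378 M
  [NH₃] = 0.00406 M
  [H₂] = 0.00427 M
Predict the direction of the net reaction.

Qc = [NH₃]² / ([N₂]·[H₂]³) = (0.00406)² / ((0.378)·(0.00427)³) = 560
Qc = 560 < Kc = 2770, so the forward reaction proceeds.

to the right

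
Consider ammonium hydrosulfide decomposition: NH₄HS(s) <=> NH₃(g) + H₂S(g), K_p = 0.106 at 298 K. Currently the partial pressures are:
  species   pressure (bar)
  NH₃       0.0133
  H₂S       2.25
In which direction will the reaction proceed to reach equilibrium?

(NH₄HS is a pure solid — omitted from Q_p.)
Q_p = P(NH₃)·P(H₂S) = (0.0133)·(2.25) = 0.0299
Q_p = 0.0299 < K_p = 0.106, so the forward reaction proceeds.

toward products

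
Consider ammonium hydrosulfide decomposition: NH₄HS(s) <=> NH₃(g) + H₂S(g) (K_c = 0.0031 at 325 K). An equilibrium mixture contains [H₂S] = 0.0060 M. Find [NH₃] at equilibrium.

[NH₃] = 0.52 M

(NH₄HS is a pure solid — omitted from K_c.)
At equilibrium, K_c = [NH₃]·[H₂S] = 0.0031.
([NH₃])·(0.0060) = 0.0031
[NH₃] = 0.517 = 0.52 M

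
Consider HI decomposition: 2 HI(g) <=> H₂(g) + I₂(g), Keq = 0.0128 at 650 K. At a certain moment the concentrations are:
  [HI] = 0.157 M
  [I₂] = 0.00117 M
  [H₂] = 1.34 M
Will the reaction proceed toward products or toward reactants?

Q = [H₂]·[I₂] / [HI]² = (1.34)·(0.00117) / (0.157)² = 0.0636
Q = 0.0636 > Keq = 0.0128, so the reverse reaction proceeds.

toward reactants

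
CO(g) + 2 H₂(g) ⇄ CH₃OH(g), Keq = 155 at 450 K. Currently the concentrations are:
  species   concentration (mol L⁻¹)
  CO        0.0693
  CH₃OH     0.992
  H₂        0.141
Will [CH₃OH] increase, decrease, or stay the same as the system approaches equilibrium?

decrease

Q = [CH₃OH] / ([CO]·[H₂]²) = (0.992) / ((0.0693)·(0.141)²) = 720
Q = 720 > Keq = 155: net reverse reaction.
CH₃OH is a product, so it decreases.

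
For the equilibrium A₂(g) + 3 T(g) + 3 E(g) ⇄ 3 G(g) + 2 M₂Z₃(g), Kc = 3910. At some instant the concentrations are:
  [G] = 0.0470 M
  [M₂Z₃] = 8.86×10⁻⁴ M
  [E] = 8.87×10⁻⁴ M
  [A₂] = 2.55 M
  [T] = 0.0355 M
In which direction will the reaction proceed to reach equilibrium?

Qc = [G]³·[M₂Z₃]² / ([A₂]·[T]³·[E]³) = (0.0470)³·(8.86×10⁻⁴)² / ((2.55)·(0.0355)³·(8.87×10⁻⁴)³) = 1020
Qc = 1020 < Kc = 3910, so the forward reaction proceeds.

to the right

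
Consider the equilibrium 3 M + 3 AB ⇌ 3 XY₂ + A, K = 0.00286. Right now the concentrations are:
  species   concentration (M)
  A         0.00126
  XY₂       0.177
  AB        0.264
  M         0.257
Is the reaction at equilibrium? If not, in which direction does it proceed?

Q = [XY₂]³·[A] / ([M]³·[AB]³) = (0.177)³·(0.00126) / ((0.257)³·(0.264)³) = 0.0224
Q = 0.0224 > K = 0.00286, so the reverse reaction proceeds.

to the left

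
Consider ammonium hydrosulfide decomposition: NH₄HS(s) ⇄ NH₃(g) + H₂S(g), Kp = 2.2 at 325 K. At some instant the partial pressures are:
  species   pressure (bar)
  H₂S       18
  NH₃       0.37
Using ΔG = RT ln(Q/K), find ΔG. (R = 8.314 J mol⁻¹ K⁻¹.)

ΔG = 2.99 kJ/mol

(NH₄HS is a pure solid — omitted from Qp.)
Qp = P(NH₃)·P(H₂S) = (0.37)·(18) = 6.66
ΔG = RT ln(Qp/Kp) = (8.314 J mol⁻¹ K⁻¹)(325 K) × ln(6.66/2.2)
   = (2.702 kJ/mol)(1.108) = 2.99 kJ/mol
ΔG > 0, so the forward reaction is non-spontaneous (proceeds in reverse).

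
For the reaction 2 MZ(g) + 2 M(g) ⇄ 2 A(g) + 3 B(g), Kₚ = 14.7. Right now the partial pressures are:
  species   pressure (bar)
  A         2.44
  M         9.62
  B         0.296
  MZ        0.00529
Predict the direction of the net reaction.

reverse (toward reactants)

Qₚ = P(A)²·P(B)³ / (P(MZ)²·P(M)²) = (2.44)²·(0.296)³ / ((0.00529)²·(9.62)²) = 59.6
Qₚ = 59.6 > Kₚ = 14.7, so the reverse reaction proceeds.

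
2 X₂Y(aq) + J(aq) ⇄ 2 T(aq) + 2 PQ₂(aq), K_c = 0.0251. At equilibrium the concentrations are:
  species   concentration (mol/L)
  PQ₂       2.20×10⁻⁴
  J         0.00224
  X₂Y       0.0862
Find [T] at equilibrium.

[T] = 2.94 mol/L

At equilibrium, K_c = [T]²·[PQ₂]² / ([X₂Y]²·[J]) = 0.0251.
([T])²·(2.20×10⁻⁴)² / ((0.0862)²·(0.00224)) = 0.0251
[T]² = 8.63 ⇒ [T] = 2.94 mol/L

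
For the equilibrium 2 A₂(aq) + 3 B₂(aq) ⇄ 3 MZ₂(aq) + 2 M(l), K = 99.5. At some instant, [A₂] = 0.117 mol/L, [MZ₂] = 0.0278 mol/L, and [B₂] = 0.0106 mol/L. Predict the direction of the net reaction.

(M is a pure liquid — omitted from Q.)
Q = [MZ₂]³ / ([A₂]²·[B₂]³) = (0.0278)³ / ((0.117)²·(0.0106)³) = 1320
Q = 1320 > K = 99.5, so the reverse reaction proceeds.

in the reverse direction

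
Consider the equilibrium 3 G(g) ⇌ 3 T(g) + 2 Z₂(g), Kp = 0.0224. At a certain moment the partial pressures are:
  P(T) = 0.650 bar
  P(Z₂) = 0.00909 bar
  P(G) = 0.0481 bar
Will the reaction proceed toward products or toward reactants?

toward reactants

Qp = P(T)³·P(Z₂)² / P(G)³ = (0.650)³·(0.00909)² / (0.0481)³ = 0.204
Qp = 0.204 > Kp = 0.0224, so the reverse reaction proceeds.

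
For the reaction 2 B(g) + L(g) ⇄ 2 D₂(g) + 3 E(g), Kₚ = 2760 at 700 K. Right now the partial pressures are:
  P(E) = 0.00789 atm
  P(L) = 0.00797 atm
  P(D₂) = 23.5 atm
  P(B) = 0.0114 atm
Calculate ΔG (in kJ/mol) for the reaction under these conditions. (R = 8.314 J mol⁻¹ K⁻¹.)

Qₚ = P(D₂)²·P(E)³ / (P(B)²·P(L)) = (23.5)²·(0.00789)³ / ((0.0114)²·(0.00797)) = 262
ΔG = RT ln(Qₚ/Kₚ) = (8.314 J mol⁻¹ K⁻¹)(700 K) × ln(262/2760)
   = (5.820 kJ/mol)(-2.355) = -13.7 kJ/mol
ΔG < 0, so the forward reaction is spontaneous (proceeds forward).

ΔG = -13.7 kJ/mol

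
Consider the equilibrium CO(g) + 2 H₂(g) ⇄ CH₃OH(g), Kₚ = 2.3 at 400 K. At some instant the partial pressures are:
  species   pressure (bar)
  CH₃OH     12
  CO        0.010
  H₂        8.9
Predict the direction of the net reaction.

to the left

Qₚ = P(CH₃OH) / (P(CO)·P(H₂)²) = (12) / ((0.010)·(8.9)²) = 15
Qₚ = 15 > Kₚ = 2.3, so the reverse reaction proceeds.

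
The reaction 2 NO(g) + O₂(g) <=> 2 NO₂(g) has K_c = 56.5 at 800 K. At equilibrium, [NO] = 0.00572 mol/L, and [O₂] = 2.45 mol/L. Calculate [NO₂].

[NO₂] = 0.0673 mol/L

At equilibrium, K_c = [NO₂]² / ([NO]²·[O₂]) = 56.5.
([NO₂])² / ((0.00572)²·(2.45)) = 56.5
[NO₂]² = 0.00453 ⇒ [NO₂] = 0.0673 mol/L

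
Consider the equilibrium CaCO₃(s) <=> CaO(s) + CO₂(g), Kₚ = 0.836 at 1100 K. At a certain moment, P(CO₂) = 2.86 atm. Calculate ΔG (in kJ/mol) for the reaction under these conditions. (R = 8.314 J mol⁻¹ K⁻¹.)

ΔG = 11.2 kJ/mol

(CaCO₃, CaO are pure solids — omitted from Qₚ.)
Qₚ = P(CO₂) = 2.86
ΔG = RT ln(Qₚ/Kₚ) = (8.314 J mol⁻¹ K⁻¹)(1100 K) × ln(2.86/0.836)
   = (9.145 kJ/mol)(1.230) = 11.2 kJ/mol
ΔG > 0, so the forward reaction is non-spontaneous (proceeds in reverse).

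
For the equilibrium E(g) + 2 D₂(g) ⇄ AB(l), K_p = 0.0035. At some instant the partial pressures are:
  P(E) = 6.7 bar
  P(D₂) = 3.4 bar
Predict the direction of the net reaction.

(AB is a pure liquid — omitted from Q_p.)
Q_p = 1 / (P(E)·P(D₂)²) = 1 / ((6.7)·(3.4)²) = 0.013
Q_p = 0.013 > K_p = 0.0035, so the reverse reaction proceeds.

in the reverse direction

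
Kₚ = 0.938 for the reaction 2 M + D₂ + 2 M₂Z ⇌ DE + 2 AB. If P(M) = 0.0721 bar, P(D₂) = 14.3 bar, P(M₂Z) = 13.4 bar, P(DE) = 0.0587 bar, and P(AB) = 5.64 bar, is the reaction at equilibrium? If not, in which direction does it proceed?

Qₚ = P(DE)·P(AB)² / (P(M)²·P(D₂)·P(M₂Z)²) = (0.0587)·(5.64)² / ((0.0721)²·(14.3)·(13.4)²) = 0.140
Qₚ = 0.140 < Kₚ = 0.938, so the forward reaction proceeds.

forward (toward products)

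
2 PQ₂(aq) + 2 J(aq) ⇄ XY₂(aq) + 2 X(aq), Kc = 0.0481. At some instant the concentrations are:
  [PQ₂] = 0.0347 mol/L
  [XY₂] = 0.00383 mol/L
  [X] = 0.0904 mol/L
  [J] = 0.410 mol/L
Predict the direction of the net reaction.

toward reactants

Qc = [XY₂]·[X]² / ([PQ₂]²·[J]²) = (0.00383)·(0.0904)² / ((0.0347)²·(0.410)²) = 0.155
Qc = 0.155 > Kc = 0.0481, so the reverse reaction proceeds.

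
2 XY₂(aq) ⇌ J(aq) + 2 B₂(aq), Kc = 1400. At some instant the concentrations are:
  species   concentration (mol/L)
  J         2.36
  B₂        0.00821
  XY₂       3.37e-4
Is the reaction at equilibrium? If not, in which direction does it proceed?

Qc = [J]·[B₂]² / [XY₂]² = (2.36)·(0.00821)² / (3.37e-4)² = 1400
Qc = 1400 = Kc, so the system is already at equilibrium.

neither direction; the system is at equilibrium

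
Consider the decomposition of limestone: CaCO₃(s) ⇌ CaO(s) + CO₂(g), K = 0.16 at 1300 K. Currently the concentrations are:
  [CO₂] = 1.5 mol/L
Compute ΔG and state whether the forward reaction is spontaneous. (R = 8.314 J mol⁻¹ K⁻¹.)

ΔG = 24.2 kJ/mol; the forward reaction is non-spontaneous

(CaCO₃, CaO are pure solids — omitted from Q.)
Q = [CO₂] = 1.50
ΔG = RT ln(Q/K) = (8.314 J mol⁻¹ K⁻¹)(1300 K) × ln(1.50/0.16)
   = (10.81 kJ/mol)(2.238) = 24.2 kJ/mol
ΔG > 0, so the forward reaction is non-spontaneous (proceeds in reverse).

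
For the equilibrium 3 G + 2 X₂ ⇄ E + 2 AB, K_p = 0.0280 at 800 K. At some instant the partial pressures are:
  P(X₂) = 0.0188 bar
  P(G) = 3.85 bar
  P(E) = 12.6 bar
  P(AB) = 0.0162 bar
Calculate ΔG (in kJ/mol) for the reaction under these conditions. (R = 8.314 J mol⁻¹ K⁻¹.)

ΔG = 11.8 kJ/mol

Q_p = P(E)·P(AB)² / (P(G)³·P(X₂)²) = (12.6)·(0.0162)² / ((3.85)³·(0.0188)²) = 0.164
ΔG = RT ln(Q_p/K_p) = (8.314 J mol⁻¹ K⁻¹)(800 K) × ln(0.164/0.0280)
   = (6.651 kJ/mol)(1.768) = 11.8 kJ/mol
ΔG > 0, so the forward reaction is non-spontaneous (proceeds in reverse).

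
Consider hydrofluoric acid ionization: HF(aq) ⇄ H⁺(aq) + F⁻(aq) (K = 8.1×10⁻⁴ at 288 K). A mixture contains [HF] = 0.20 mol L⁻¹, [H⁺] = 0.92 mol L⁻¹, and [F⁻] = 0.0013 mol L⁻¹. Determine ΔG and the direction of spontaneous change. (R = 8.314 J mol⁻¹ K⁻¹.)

Q = [H⁺]·[F⁻] / [HF] = (0.92)·(0.0013) / (0.20) = 0.00598
ΔG = RT ln(Q/K) = (8.314 J mol⁻¹ K⁻¹)(288 K) × ln(0.00598/8.1×10⁻⁴)
   = (2.394 kJ/mol)(1.999) = 4.79 kJ/mol
ΔG > 0, so the forward reaction is non-spontaneous (proceeds in reverse).

ΔG = 4.79 kJ/mol; the forward reaction is non-spontaneous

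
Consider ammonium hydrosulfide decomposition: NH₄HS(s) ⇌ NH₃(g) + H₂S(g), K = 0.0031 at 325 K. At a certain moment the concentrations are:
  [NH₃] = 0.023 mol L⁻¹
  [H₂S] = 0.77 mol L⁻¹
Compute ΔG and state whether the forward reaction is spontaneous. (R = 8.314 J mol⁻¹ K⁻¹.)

ΔG = 4.71 kJ/mol; the forward reaction is non-spontaneous

(NH₄HS is a pure solid — omitted from Q.)
Q = [NH₃]·[H₂S] = (0.023)·(0.77) = 0.0177
ΔG = RT ln(Q/K) = (8.314 J mol⁻¹ K⁻¹)(325 K) × ln(0.0177/0.0031)
   = (2.702 kJ/mol)(1.742) = 4.71 kJ/mol
ΔG > 0, so the forward reaction is non-spontaneous (proceeds in reverse).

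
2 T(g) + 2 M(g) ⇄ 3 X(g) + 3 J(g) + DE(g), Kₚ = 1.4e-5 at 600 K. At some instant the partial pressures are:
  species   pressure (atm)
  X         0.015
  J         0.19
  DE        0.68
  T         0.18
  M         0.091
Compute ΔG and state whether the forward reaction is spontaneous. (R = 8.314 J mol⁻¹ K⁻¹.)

Qₚ = P(X)³·P(J)³·P(DE) / (P(T)²·P(M)²) = (0.015)³·(0.19)³·(0.68) / ((0.18)²·(0.091)²) = 5.87e-5
ΔG = RT ln(Qₚ/Kₚ) = (8.314 J mol⁻¹ K⁻¹)(600 K) × ln(5.87e-5/1.4e-5)
   = (4.988 kJ/mol)(1.433) = 7.15 kJ/mol
ΔG > 0, so the forward reaction is non-spontaneous (proceeds in reverse).

ΔG = 7.15 kJ/mol; the forward reaction is non-spontaneous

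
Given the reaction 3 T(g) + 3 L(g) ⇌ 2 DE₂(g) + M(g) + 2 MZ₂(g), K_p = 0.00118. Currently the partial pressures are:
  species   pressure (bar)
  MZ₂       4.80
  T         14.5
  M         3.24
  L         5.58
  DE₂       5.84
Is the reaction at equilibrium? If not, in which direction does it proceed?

to the left

Q_p = P(DE₂)²·P(M)·P(MZ₂)² / (P(T)³·P(L)³) = (5.84)²·(3.24)·(4.80)² / ((14.5)³·(5.58)³) = 0.00481
Q_p = 0.00481 > K_p = 0.00118, so the reverse reaction proceeds.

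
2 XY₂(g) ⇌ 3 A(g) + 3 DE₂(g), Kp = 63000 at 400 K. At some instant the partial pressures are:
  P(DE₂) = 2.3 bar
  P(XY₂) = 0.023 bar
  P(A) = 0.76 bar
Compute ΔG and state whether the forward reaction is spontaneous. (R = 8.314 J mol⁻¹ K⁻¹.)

ΔG = -6.09 kJ/mol; the forward reaction is spontaneous

Qp = P(A)³·P(DE₂)³ / P(XY₂)² = (0.76)³·(2.3)³ / (0.023)² = 10100
ΔG = RT ln(Qp/Kp) = (8.314 J mol⁻¹ K⁻¹)(400 K) × ln(10100/63000)
   = (3.326 kJ/mol)(-1.831) = -6.09 kJ/mol
ΔG < 0, so the forward reaction is spontaneous (proceeds forward).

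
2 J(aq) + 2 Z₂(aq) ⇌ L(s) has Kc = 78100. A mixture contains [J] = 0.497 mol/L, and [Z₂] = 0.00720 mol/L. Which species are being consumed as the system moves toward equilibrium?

none (at equilibrium)

(L is a pure solid — omitted from Qc.)
Qc = 1 / ([J]²·[Z₂]²) = 1 / ((0.497)²·(0.00720)²) = 78100
Qc = 78100 = Kc; the system is at equilibrium.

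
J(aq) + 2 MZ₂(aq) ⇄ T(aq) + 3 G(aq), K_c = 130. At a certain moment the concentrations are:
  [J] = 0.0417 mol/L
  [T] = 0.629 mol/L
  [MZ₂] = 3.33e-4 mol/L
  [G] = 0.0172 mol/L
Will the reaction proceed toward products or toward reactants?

toward reactants

Q_c = [T]·[G]³ / ([J]·[MZ₂]²) = (0.629)·(0.0172)³ / ((0.0417)·(3.33e-4)²) = 692
Q_c = 692 > K_c = 130, so the reverse reaction proceeds.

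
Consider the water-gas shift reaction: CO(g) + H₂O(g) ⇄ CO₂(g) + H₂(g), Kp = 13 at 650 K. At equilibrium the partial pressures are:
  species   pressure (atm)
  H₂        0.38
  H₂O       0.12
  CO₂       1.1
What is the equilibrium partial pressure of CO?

P(CO) = 0.27 atm

At equilibrium, Kp = P(CO₂)·P(H₂) / (P(CO)·P(H₂O)) = 13.
(1.1)·(0.38) / ((P(CO))·(0.12)) = 13
P(CO) = 0.268 = 0.27 atm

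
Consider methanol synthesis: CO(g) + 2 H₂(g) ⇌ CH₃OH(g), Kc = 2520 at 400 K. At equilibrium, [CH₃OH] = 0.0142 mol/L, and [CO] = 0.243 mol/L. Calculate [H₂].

[H₂] = 0.00482 mol/L

At equilibrium, Kc = [CH₃OH] / ([CO]·[H₂]²) = 2520.
(0.0142) / ((0.243)·([H₂])²) = 2520
[H₂]² = 2.32×10⁻⁵ ⇒ [H₂] = 0.00482 mol/L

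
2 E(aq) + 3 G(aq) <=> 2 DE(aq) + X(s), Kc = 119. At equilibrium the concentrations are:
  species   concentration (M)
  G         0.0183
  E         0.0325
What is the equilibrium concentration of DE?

(X is a pure solid — omitted from Kc.)
At equilibrium, Kc = [DE]² / ([E]²·[G]³) = 119.
([DE])² / ((0.0325)²·(0.0183)³) = 119
[DE]² = 7.70e-7 ⇒ [DE] = 8.78e-4 M

[DE] = 8.78e-4 M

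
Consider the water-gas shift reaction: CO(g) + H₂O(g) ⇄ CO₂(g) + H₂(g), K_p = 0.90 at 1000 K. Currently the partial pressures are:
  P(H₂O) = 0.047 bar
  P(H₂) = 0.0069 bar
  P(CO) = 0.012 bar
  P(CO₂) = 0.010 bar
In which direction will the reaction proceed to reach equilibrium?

Q_p = P(CO₂)·P(H₂) / (P(CO)·P(H₂O)) = (0.010)·(0.0069) / ((0.012)·(0.047)) = 0.12
Q_p = 0.12 < K_p = 0.90, so the forward reaction proceeds.

in the forward direction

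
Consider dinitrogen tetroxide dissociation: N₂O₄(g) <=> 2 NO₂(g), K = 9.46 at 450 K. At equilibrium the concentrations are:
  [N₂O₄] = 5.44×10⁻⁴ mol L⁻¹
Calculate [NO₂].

At equilibrium, K = [NO₂]² / [N₂O₄] = 9.46.
([NO₂])² / (5.44×10⁻⁴) = 9.46
[NO₂]² = 0.00515 ⇒ [NO₂] = 0.0717 mol L⁻¹

[NO₂] = 0.0717 mol L⁻¹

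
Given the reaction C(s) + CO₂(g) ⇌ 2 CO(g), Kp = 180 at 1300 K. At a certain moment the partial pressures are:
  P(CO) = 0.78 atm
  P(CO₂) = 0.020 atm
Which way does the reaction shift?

(C is a pure solid — omitted from Qp.)
Qp = P(CO)² / P(CO₂) = (0.78)² / (0.020) = 30
Qp = 30 < Kp = 180, so the forward reaction proceeds.

forward (toward products)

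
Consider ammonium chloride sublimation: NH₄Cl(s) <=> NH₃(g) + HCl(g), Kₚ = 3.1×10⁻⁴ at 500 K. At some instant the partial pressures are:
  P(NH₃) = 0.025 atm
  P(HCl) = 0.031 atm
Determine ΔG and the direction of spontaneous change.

(NH₄Cl is a pure solid — omitted from Qₚ.)
Qₚ = P(NH₃)·P(HCl) = (0.025)·(0.031) = 7.75×10⁻⁴
ΔG = RT ln(Qₚ/Kₚ) = (8.314 J mol⁻¹ K⁻¹)(500 K) × ln(7.75×10⁻⁴/3.1×10⁻⁴)
   = (4.157 kJ/mol)(0.9163) = 3.81 kJ/mol
ΔG > 0, so the forward reaction is non-spontaneous (proceeds in reverse).

ΔG = 3.81 kJ/mol; the forward reaction is non-spontaneous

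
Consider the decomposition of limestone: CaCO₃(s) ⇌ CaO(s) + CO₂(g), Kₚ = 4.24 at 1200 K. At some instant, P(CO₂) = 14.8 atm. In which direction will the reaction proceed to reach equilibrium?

(CaCO₃, CaO are pure solids — omitted from Qₚ.)
Qₚ = P(CO₂) = 14.8
Qₚ = 14.8 > Kₚ = 4.24, so the reverse reaction proceeds.

reverse (toward reactants)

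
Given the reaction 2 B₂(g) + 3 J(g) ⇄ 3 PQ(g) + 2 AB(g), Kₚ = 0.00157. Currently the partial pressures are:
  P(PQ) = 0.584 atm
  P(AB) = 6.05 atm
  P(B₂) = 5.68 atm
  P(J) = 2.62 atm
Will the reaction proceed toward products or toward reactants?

Qₚ = P(PQ)³·P(AB)² / (P(B₂)²·P(J)³) = (0.584)³·(6.05)² / ((5.68)²·(2.62)³) = 0.0126
Qₚ = 0.0126 > Kₚ = 0.00157, so the reverse reaction proceeds.

to the left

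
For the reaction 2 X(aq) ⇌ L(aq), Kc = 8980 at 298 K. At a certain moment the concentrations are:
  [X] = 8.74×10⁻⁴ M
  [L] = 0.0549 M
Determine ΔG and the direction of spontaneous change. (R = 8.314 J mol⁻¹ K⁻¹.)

ΔG = 5.15 kJ/mol; the forward reaction is non-spontaneous

Qc = [L] / [X]² = (0.0549) / (8.74×10⁻⁴)² = 71900
ΔG = RT ln(Qc/Kc) = (8.314 J mol⁻¹ K⁻¹)(298 K) × ln(71900/8980)
   = (2.478 kJ/mol)(2.080) = 5.15 kJ/mol
ΔG > 0, so the forward reaction is non-spontaneous (proceeds in reverse).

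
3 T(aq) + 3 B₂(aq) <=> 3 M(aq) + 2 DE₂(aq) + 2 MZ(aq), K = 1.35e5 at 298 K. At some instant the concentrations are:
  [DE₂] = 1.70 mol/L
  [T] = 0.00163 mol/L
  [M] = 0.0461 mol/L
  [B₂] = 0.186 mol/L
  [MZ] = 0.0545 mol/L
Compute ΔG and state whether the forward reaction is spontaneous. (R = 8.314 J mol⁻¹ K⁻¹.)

ΔG = -3.71 kJ/mol; the forward reaction is spontaneous

Q = [M]³·[DE₂]²·[MZ]² / ([T]³·[B₂]³) = (0.0461)³·(1.70)²·(0.0545)² / ((0.00163)³·(0.186)³) = 30200
ΔG = RT ln(Q/K) = (8.314 J mol⁻¹ K⁻¹)(298 K) × ln(30200/1.35e5)
   = (2.478 kJ/mol)(-1.497) = -3.71 kJ/mol
ΔG < 0, so the forward reaction is spontaneous (proceeds forward).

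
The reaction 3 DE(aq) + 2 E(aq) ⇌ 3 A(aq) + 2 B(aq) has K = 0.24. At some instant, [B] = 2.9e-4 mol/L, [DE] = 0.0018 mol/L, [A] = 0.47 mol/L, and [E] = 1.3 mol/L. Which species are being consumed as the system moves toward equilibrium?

Q = [A]³·[B]² / ([DE]³·[E]²) = (0.47)³·(2.9e-4)² / ((0.0018)³·(1.3)²) = 0.89
Q = 0.89 > K = 0.24: net reverse reaction.

A, B (products)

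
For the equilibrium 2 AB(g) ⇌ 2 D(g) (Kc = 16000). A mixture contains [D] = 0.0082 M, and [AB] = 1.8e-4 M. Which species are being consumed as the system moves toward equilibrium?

AB (reactants)

Qc = [D]² / [AB]² = (0.0082)² / (1.8e-4)² = 2100
Qc = 2100 < Kc = 16000: net forward reaction.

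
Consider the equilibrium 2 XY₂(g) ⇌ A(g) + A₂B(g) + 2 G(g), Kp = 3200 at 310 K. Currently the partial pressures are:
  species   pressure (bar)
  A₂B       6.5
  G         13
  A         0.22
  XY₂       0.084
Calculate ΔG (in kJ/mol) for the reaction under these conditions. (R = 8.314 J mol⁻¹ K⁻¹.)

Qp = P(A)·P(A₂B)·P(G)² / P(XY₂)² = (0.22)·(6.5)·(13)² / (0.084)² = 34300
ΔG = RT ln(Qp/Kp) = (8.314 J mol⁻¹ K⁻¹)(310 K) × ln(34300/3200)
   = (2.577 kJ/mol)(2.372) = 6.11 kJ/mol
ΔG > 0, so the forward reaction is non-spontaneous (proceeds in reverse).

ΔG = 6.11 kJ/mol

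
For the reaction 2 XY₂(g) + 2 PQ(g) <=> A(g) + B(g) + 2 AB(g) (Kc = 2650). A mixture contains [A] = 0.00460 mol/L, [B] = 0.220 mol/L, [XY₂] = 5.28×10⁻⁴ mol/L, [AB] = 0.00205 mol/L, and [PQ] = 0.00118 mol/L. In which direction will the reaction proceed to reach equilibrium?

Qc = [A]·[B]·[AB]² / ([XY₂]²·[PQ]²) = (0.00460)·(0.220)·(0.00205)² / ((5.28×10⁻⁴)²·(0.00118)²) = 11000
Qc = 11000 > Kc = 2650, so the reverse reaction proceeds.

toward reactants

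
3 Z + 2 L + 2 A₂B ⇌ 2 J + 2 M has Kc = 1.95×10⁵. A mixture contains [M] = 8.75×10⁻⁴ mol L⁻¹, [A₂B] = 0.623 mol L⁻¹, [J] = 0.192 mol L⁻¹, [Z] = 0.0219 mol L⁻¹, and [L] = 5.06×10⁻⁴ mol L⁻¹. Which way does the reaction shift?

Qc = [J]²·[M]² / ([Z]³·[L]²·[A₂B]²) = (0.192)²·(8.75×10⁻⁴)² / ((0.0219)³·(5.06×10⁻⁴)²·(0.623)²) = 27000
Qc = 27000 < Kc = 1.95×10⁵, so the forward reaction proceeds.

forward (toward products)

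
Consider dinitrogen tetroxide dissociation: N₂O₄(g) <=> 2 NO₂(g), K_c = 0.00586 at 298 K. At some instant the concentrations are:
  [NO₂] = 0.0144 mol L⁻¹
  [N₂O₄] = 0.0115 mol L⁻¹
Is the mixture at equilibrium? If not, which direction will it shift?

no; Q > K, reaction proceeds in reverse

Q_c = [NO₂]² / [N₂O₄] = (0.0144)² / (0.0115) = 0.0180
Q_c = 0.0180 > K_c = 0.00586: net reverse reaction.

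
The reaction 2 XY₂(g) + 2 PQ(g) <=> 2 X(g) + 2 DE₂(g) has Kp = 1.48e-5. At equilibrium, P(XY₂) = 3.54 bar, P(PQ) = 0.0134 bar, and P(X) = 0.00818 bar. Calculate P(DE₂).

At equilibrium, Kp = P(X)²·P(DE₂)² / (P(XY₂)²·P(PQ)²) = 1.48e-5.
(0.00818)²·(P(DE₂))² / ((3.54)²·(0.0134)²) = 1.48e-5
P(DE₂)² = 4.98e-4 ⇒ P(DE₂) = 0.0223 bar

P(DE₂) = 0.0223 bar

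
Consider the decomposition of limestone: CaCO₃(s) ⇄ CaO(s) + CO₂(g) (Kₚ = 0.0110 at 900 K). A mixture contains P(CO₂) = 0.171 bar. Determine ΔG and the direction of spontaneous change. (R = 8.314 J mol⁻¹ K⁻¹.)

(CaCO₃, CaO are pure solids — omitted from Qₚ.)
Qₚ = P(CO₂) = 0.171
ΔG = RT ln(Qₚ/Kₚ) = (8.314 J mol⁻¹ K⁻¹)(900 K) × ln(0.171/0.0110)
   = (7.483 kJ/mol)(2.744) = 20.5 kJ/mol
ΔG > 0, so the forward reaction is non-spontaneous (proceeds in reverse).

ΔG = 20.5 kJ/mol; the forward reaction is non-spontaneous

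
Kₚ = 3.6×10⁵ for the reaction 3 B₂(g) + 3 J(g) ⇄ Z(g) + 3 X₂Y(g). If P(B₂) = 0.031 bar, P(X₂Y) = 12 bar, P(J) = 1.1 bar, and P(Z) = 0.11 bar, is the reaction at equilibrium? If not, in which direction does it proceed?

Qₚ = P(Z)·P(X₂Y)³ / (P(B₂)³·P(J)³) = (0.11)·(12)³ / ((0.031)³·(1.1)³) = 4.8×10⁶
Qₚ = 4.8×10⁶ > Kₚ = 3.6×10⁵, so the reverse reaction proceeds.

in the reverse direction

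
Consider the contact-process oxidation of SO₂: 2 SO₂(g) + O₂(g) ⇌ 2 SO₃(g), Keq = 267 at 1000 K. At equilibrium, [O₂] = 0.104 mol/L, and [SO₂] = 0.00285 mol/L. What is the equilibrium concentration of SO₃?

[SO₃] = 0.0150 mol/L

At equilibrium, Keq = [SO₃]² / ([SO₂]²·[O₂]) = 267.
([SO₃])² / ((0.00285)²·(0.104)) = 267
[SO₃]² = 2.26e-4 ⇒ [SO₃] = 0.0150 mol/L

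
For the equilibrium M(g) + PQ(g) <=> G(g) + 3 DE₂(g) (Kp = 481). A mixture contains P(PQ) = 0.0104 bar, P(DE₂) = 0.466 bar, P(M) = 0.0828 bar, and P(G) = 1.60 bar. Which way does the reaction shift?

Qp = P(G)·P(DE₂)³ / (P(M)·P(PQ)) = (1.60)·(0.466)³ / ((0.0828)·(0.0104)) = 188
Qp = 188 < Kp = 481, so the forward reaction proceeds.

in the forward direction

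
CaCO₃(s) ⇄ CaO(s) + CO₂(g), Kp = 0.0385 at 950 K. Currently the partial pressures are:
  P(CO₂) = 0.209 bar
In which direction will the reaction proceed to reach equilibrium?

(CaCO₃, CaO are pure solids — omitted from Qp.)
Qp = P(CO₂) = 0.209
Qp = 0.209 > Kp = 0.0385, so the reverse reaction proceeds.

in the reverse direction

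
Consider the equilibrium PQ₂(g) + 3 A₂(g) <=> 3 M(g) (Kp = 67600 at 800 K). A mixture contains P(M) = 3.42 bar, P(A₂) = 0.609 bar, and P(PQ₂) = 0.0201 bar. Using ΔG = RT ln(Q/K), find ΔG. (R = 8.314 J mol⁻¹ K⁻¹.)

Qp = P(M)³ / (P(PQ₂)·P(A₂)³) = (3.42)³ / ((0.0201)·(0.609)³) = 8810
ΔG = RT ln(Qp/Kp) = (8.314 J mol⁻¹ K⁻¹)(800 K) × ln(8810/67600)
   = (6.651 kJ/mol)(-2.038) = -13.6 kJ/mol
ΔG < 0, so the forward reaction is spontaneous (proceeds forward).

ΔG = -13.6 kJ/mol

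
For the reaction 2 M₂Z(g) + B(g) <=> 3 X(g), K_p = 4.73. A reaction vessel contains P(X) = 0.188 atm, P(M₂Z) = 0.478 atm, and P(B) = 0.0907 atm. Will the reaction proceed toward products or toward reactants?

Q_p = P(X)³ / (P(M₂Z)²·P(B)) = (0.188)³ / ((0.478)²·(0.0907)) = 0.321
Q_p = 0.321 < K_p = 4.73, so the forward reaction proceeds.

forward (toward products)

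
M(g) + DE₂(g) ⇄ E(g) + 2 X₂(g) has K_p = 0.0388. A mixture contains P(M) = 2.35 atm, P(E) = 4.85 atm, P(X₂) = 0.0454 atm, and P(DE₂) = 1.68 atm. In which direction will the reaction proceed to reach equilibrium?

Q_p = P(E)·P(X₂)² / (P(M)·P(DE₂)) = (4.85)·(0.0454)² / ((2.35)·(1.68)) = 0.00253
Q_p = 0.00253 < K_p = 0.0388, so the forward reaction proceeds.

to the right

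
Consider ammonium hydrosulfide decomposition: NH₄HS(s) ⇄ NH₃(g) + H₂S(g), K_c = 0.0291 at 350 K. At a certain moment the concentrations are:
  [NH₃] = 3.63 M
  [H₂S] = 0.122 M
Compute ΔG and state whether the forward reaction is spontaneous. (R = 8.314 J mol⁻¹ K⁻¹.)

(NH₄HS is a pure solid — omitted from Q_c.)
Q_c = [NH₃]·[H₂S] = (3.63)·(0.122) = 0.443
ΔG = RT ln(Q_c/K_c) = (8.314 J mol⁻¹ K⁻¹)(350 K) × ln(0.443/0.0291)
   = (2.910 kJ/mol)(2.723) = 7.92 kJ/mol
ΔG > 0, so the forward reaction is non-spontaneous (proceeds in reverse).

ΔG = 7.92 kJ/mol; the forward reaction is non-spontaneous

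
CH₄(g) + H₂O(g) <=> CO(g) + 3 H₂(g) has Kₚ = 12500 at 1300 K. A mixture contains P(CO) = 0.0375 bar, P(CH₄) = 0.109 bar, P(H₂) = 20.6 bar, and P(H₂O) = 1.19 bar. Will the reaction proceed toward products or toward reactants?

to the right

Qₚ = P(CO)·P(H₂)³ / (P(CH₄)·P(H₂O)) = (0.0375)·(20.6)³ / ((0.109)·(1.19)) = 2530
Qₚ = 2530 < Kₚ = 12500, so the forward reaction proceeds.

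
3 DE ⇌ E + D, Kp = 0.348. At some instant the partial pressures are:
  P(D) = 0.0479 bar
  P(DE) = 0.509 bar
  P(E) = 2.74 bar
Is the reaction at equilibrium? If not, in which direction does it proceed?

Qp = P(E)·P(D) / P(DE)³ = (2.74)·(0.0479) / (0.509)³ = 0.995
Qp = 0.995 > Kp = 0.348, so the reverse reaction proceeds.

reverse (toward reactants)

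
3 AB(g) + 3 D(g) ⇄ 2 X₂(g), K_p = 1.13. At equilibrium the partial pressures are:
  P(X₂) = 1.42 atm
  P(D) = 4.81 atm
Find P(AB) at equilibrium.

P(AB) = 0.252 atm

At equilibrium, K_p = P(X₂)² / (P(AB)³·P(D)³) = 1.13.
(1.42)² / ((P(AB))³·(4.81)³) = 1.13
P(AB)³ = 0.0160 ⇒ P(AB) = 0.252 atm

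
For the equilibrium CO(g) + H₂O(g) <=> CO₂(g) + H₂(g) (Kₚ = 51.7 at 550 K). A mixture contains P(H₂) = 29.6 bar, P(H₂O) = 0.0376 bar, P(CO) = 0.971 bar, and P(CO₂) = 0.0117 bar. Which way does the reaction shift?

Qₚ = P(CO₂)·P(H₂) / (P(CO)·P(H₂O)) = (0.0117)·(29.6) / ((0.971)·(0.0376)) = 9.49
Qₚ = 9.49 < Kₚ = 51.7, so the forward reaction proceeds.

toward products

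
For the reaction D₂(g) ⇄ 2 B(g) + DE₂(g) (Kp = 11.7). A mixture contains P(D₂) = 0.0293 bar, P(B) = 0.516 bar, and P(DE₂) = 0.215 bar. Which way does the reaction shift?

forward (toward products)

Qp = P(B)²·P(DE₂) / P(D₂) = (0.516)²·(0.215) / (0.0293) = 1.95
Qp = 1.95 < Kp = 11.7, so the forward reaction proceeds.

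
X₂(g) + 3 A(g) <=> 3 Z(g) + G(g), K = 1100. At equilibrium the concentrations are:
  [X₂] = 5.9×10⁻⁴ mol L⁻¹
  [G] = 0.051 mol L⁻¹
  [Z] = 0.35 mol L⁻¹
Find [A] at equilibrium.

At equilibrium, K = [Z]³·[G] / ([X₂]·[A]³) = 1100.
(0.35)³·(0.051) / ((5.9×10⁻⁴)·([A])³) = 1100
[A]³ = 0.00337 ⇒ [A] = 0.15 mol L⁻¹

[A] = 0.15 mol L⁻¹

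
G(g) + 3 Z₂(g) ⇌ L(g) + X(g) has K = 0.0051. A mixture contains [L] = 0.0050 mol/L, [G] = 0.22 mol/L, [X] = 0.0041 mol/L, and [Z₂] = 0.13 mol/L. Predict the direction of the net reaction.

toward reactants

Q = [L]·[X] / ([G]·[Z₂]³) = (0.0050)·(0.0041) / ((0.22)·(0.13)³) = 0.042
Q = 0.042 > K = 0.0051, so the reverse reaction proceeds.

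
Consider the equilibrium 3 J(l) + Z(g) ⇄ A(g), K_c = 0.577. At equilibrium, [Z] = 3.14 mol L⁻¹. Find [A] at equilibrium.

(J is a pure liquid — omitted from K_c.)
At equilibrium, K_c = [A] / [Z] = 0.577.
([A]) / (3.14) = 0.577
[A] = 1.81 mol L⁻¹

[A] = 1.81 mol L⁻¹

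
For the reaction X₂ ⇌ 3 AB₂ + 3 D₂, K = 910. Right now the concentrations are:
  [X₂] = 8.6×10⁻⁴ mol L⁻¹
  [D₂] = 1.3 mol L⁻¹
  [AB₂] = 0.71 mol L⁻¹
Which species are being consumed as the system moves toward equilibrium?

Q = [AB₂]³·[D₂]³ / [X₂] = (0.71)³·(1.3)³ / (8.6×10⁻⁴) = 910
Q = 910 = K; the system is at equilibrium.

none (at equilibrium)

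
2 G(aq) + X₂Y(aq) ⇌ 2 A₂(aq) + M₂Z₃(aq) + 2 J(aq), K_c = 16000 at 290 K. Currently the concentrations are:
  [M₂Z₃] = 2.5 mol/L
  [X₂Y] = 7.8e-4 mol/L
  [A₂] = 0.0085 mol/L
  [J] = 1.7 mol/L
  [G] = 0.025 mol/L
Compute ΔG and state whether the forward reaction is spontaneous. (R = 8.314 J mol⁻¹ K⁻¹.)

ΔG = -6.52 kJ/mol; the forward reaction is spontaneous

Q_c = [A₂]²·[M₂Z₃]·[J]² / ([G]²·[X₂Y]) = (0.0085)²·(2.5)·(1.7)² / ((0.025)²·(7.8e-4)) = 1070
ΔG = RT ln(Q_c/K_c) = (8.314 J mol⁻¹ K⁻¹)(290 K) × ln(1070/16000)
   = (2.411 kJ/mol)(-2.705) = -6.52 kJ/mol
ΔG < 0, so the forward reaction is spontaneous (proceeds forward).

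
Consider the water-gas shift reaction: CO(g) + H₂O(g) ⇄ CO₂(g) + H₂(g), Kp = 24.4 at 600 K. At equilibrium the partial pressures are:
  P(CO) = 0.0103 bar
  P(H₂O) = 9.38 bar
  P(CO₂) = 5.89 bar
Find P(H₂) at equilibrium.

P(H₂) = 0.400 bar

At equilibrium, Kp = P(CO₂)·P(H₂) / (P(CO)·P(H₂O)) = 24.4.
(5.89)·(P(H₂)) / ((0.0103)·(9.38)) = 24.4
P(H₂) = 0.400 bar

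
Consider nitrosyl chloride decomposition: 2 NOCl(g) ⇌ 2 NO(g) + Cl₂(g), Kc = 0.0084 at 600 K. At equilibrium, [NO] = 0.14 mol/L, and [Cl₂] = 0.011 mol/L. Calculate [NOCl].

[NOCl] = 0.16 mol/L

At equilibrium, Kc = [NO]²·[Cl₂] / [NOCl]² = 0.0084.
(0.14)²·(0.011) / ([NOCl])² = 0.0084
[NOCl]² = 0.0257 ⇒ [NOCl] = 0.16 mol/L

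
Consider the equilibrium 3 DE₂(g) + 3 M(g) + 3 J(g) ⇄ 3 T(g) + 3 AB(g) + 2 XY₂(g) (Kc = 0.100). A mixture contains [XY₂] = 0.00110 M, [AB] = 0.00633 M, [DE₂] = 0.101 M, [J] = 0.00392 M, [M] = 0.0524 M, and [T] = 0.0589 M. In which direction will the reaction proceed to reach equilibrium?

Qc = [T]³·[AB]³·[XY₂]² / ([DE₂]³·[M]³·[J]³) = (0.0589)³·(0.00633)³·(0.00110)² / ((0.101)³·(0.0524)³·(0.00392)³) = 0.00702
Qc = 0.00702 < Kc = 0.100, so the forward reaction proceeds.

in the forward direction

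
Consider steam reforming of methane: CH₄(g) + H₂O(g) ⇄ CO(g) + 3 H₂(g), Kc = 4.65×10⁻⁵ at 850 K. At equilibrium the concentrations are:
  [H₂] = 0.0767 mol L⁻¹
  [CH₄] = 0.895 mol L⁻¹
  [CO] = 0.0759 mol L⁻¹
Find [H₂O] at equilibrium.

[H₂O] = 0.823 mol L⁻¹

At equilibrium, Kc = [CO]·[H₂]³ / ([CH₄]·[H₂O]) = 4.65×10⁻⁵.
(0.0759)·(0.0767)³ / ((0.895)·([H₂O])) = 4.65×10⁻⁵
[H₂O] = 0.823 mol L⁻¹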